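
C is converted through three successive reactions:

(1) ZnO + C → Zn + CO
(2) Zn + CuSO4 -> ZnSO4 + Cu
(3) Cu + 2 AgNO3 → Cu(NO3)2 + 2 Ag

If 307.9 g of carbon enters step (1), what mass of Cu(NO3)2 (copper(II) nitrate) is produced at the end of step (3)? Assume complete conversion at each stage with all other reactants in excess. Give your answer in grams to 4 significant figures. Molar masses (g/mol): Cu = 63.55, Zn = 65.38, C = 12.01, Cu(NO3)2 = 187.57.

4809 g

n(C) = 307.9 / 12.01 = 25.637 mol.
Reaction (1): C→Zn ratio 1:1 ⇒ n(Zn) = 25.637 mol.
Reaction (2): Zn→Cu ratio 1:1 ⇒ n(Cu) = 25.637 mol.
Reaction (3): Cu→Cu(NO3)2 ratio 1:1 ⇒ n(Cu(NO3)2) = 25.637 mol.
Mass of Cu(NO3)2 = 25.637 × 187.57 = 4808.7 g.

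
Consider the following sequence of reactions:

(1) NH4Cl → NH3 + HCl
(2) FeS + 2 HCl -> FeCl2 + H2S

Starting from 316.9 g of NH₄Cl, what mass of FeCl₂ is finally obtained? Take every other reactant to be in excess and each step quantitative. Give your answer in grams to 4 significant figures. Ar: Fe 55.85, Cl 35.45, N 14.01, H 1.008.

375.4 g

M(NH4Cl) = 14.01 + 4(1.008) + 35.45 = 53.492 g/mol.
M(FeCl2) = 55.85 + 2(35.45) = 126.75 g/mol.
n(NH4Cl) = 316.90 / 53.492 = 5.9243 mol.
Step 1 gives a 1:1 ratio of NH4Cl to HCl, so n(HCl) = 5.9243 mol.
In step 2 the HCl:FeCl2 ratio is 2:1, so n(FeCl2) = 2.9621 mol.
Mass of FeCl2 = 2.9621 × 126.75 = 375.45 g.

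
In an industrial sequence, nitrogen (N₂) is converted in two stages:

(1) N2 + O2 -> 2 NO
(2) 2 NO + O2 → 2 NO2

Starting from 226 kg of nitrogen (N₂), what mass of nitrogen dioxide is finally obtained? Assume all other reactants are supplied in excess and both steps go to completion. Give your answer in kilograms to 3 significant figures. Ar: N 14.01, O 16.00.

M(N2) = 2(14.01) = 28.02 g/mol.
M(NO2) = 14.01 + 2(16.00) = 46.01 g/mol.
226 kg = 226000 g.
n(N2) = 226000 / 28.02 = 8066 mol.
Step 1 gives a 1:2 ratio of N2 to NO, so n(NO) = 16130 mol.
In step 2 the NO:NO2 ratio is 2:2, so n(NO2) = 16130 mol.
Mass of NO2 = 16130 × 46.01 = 742200 g = 742 kg.

742 kg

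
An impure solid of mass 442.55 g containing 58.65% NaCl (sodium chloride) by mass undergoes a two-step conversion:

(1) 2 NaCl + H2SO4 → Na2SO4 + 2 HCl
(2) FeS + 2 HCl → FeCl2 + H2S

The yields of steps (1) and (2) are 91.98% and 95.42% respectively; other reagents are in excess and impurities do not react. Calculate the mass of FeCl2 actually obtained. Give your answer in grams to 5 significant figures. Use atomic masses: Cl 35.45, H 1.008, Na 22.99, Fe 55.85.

247.04 g

Pure NaCl = 442.55 × 0.5865 = 259.556 g.
M(NaCl) = 22.99 + 35.45 = 58.44 g/mol.
M(FeCl2) = 55.85 + 2(35.45) = 126.75 g/mol.
n(NaCl) = 259.556 / 58.44 = 4.44140 mol.
Step 1 (NaCl:HCl = 2:2): theoretical n(HCl) = 4.44140 mol; at 91.98% yield, n(HCl) = 4.08520 mol.
Step 2 (HCl:FeCl2 = 2:1): theoretical n(FeCl2) = 2.04260 mol, so theoretical mass = 2.04260 × 126.75 = 258.900 g.
At 95.42% yield, actual mass of FeCl2 = 258.900 × 0.9542 = 247.042 g.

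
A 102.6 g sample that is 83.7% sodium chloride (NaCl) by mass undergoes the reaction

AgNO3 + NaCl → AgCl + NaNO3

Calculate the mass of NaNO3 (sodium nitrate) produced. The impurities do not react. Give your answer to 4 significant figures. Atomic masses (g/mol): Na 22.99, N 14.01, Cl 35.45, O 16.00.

124.9 g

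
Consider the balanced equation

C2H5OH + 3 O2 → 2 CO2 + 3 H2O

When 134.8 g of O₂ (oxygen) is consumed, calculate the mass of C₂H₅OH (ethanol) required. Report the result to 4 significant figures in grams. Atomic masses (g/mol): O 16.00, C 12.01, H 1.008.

M(O2) = 2(16.00) = 32.00 g/mol.
M(C2H5OH) = 2(12.01) + 6(1.008) + 16.00 = 46.068 g/mol.
n(O2) = 134.80 g / 32.00 g/mol = 4.2125 mol.
From the equation the O2:C2H5OH mole ratio is 3:1, so n(C2H5OH) = 4.2125 × 1/3 = 1.4042 mol.
Mass of C2H5OH = 1.4042 mol × 46.068 g/mol = 64.687 g.

64.69 g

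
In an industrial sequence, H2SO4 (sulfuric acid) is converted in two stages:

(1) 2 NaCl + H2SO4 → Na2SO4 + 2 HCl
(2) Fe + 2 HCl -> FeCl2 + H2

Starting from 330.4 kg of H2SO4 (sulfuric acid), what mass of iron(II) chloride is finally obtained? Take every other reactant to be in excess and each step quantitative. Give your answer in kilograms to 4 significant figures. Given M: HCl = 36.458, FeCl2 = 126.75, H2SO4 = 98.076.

330.4 kg = 330400 g.
n(H2SO4) = 330400 / 98.076 = 3368.8 mol.
Step 1 gives a 1:2 ratio of H2SO4 to HCl, so n(HCl) = 6737.6 mol.
In step 2 the HCl:FeCl2 ratio is 2:1, so n(FeCl2) = 3368.8 mol.
Mass of FeCl2 = 3368.8 × 126.75 = 427000 g = 427.0 kg.

427.0 kg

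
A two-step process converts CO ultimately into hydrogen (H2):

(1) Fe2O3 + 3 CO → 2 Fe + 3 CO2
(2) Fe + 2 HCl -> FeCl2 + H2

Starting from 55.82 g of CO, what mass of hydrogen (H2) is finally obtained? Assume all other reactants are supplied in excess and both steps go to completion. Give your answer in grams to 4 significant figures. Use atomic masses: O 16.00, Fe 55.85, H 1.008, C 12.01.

M(CO) = 12.01 + 16.00 = 28.01 g/mol.
M(H2) = 2(1.008) = 2.016 g/mol.
n(CO) = 55.820 / 28.01 = 1.9929 mol.
Step 1 gives a 3:2 ratio of CO to Fe, so n(Fe) = 1.3286 mol.
In step 2 the Fe:H2 ratio is 1:1, so n(H2) = 1.3286 mol.
Mass of H2 = 1.3286 × 2.016 = 2.6784 g.

2.678 g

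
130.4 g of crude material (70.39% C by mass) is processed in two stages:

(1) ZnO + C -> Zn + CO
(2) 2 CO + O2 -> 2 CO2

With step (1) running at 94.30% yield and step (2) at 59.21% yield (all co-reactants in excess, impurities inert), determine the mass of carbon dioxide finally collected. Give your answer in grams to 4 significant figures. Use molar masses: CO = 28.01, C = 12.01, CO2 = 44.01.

Pure C = 130.4 × 0.7039 = 91.789 g.
n(C) = 91.789 / 12.01 = 7.6427 mol.
Step 1 (C:CO = 1:1): theoretical n(CO) = 7.6427 mol; at 94.30% yield, n(CO) = 7.2070 mol.
Step 2 (CO:CO2 = 2:2): theoretical n(CO2) = 7.2070 mol, so theoretical mass = 7.2070 × 44.01 = 317.18 g.
At 59.21% yield, actual mass of CO2 = 317.18 × 0.5921 = 187.80 g.

187.8 g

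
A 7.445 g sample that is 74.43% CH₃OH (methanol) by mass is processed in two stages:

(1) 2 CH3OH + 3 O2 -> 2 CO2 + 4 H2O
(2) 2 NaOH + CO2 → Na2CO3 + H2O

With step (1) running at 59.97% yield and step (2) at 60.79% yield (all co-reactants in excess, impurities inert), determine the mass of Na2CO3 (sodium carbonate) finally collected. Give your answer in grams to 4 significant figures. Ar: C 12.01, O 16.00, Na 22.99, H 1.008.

6.682 g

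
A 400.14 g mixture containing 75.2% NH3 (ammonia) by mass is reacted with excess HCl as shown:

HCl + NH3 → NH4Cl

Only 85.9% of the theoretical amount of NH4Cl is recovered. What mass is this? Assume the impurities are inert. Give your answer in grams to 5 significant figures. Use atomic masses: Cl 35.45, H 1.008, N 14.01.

811.70 g

Pure NH3 available = 400.14 g × 0.752 = 300.905 g.
M(NH3) = 14.01 + 3(1.008) = 17.034 g/mol.
M(NH4Cl) = 14.01 + 4(1.008) + 35.45 = 53.492 g/mol.
n(NH3) = 300.905 g / 17.034 g/mol = 17.6650 mol.
From the equation the NH3:NH4Cl mole ratio is 1:1, so n(NH4Cl) = 17.6650 × 1/1 = 17.6650 mol.
Mass of NH4Cl = 17.6650 mol × 53.492 g/mol = 944.935 g.
Actual mass collected = 944.935 g × 0.859 = 811.699 g.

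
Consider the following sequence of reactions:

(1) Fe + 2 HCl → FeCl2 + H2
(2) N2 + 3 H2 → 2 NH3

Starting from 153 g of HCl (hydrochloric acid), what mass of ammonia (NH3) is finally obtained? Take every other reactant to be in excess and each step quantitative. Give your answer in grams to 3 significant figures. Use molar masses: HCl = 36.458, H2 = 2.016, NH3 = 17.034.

23.8 g

n(HCl) = 153.0 / 36.458 = 4.197 mol.
Step 1 gives a 2:1 ratio of HCl to H2, so n(H2) = 2.098 mol.
In step 2 the H2:NH3 ratio is 3:2, so n(NH3) = 1.399 mol.
Mass of NH3 = 1.399 × 17.034 = 23.83 g.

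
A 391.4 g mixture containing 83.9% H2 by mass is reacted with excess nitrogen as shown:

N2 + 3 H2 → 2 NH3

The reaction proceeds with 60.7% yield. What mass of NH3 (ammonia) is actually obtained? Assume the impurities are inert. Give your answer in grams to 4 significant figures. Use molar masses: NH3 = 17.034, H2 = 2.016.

1123 g

Pure H2 available = 391.4 g × 0.839 = 328.38 g.
n(H2) = 328.38 g / 2.016 g/mol = 162.89 mol.
From the equation the H2:NH3 mole ratio is 3:2, so n(NH3) = 162.89 × 2/3 = 108.59 mol.
Mass of NH3 = 108.59 mol × 17.034 g/mol = 1849.8 g.
Actual mass collected = 1849.8 g × 0.607 = 1122.8 g.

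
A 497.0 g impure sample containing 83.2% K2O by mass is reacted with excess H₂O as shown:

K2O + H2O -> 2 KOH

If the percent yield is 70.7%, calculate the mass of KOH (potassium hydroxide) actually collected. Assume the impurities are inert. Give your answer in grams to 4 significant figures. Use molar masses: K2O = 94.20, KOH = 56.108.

348.3 g

Pure K2O available = 497.0 g × 0.832 = 413.50 g.
n(K2O) = 413.50 g / 94.20 g/mol = 4.3896 mol.
From the equation the K2O:KOH mole ratio is 1:2, so n(KOH) = 4.3896 × 2/1 = 8.7793 mol.
Mass of KOH = 8.7793 mol × 56.108 g/mol = 492.59 g.
Actual mass collected = 492.59 g × 0.707 = 348.26 g.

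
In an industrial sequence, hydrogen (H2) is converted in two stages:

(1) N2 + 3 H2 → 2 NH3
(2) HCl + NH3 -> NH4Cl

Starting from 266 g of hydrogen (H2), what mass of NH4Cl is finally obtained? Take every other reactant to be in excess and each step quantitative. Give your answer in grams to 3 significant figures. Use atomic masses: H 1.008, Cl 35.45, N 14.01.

4710 g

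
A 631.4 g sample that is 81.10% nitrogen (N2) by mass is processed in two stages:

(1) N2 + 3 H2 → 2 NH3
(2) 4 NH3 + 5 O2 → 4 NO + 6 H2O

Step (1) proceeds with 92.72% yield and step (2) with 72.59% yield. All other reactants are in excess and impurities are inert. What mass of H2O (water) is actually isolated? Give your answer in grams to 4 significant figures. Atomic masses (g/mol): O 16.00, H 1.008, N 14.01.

664.8 g

Pure N2 = 631.4 × 0.8110 = 512.07 g.
M(N2) = 2(14.01) = 28.02 g/mol.
M(H2O) = 2(1.008) + 16.00 = 18.016 g/mol.
n(N2) = 512.07 / 28.02 = 18.275 mol.
Step 1 (N2:NH3 = 1:2): theoretical n(NH3) = 36.550 mol; at 92.72% yield, n(NH3) = 33.889 mol.
Step 2 (NH3:H2O = 4:6): theoretical n(H2O) = 50.834 mol, so theoretical mass = 50.834 × 18.016 = 915.82 g.
At 72.59% yield, actual mass of H2O = 915.82 × 0.7259 = 664.79 g.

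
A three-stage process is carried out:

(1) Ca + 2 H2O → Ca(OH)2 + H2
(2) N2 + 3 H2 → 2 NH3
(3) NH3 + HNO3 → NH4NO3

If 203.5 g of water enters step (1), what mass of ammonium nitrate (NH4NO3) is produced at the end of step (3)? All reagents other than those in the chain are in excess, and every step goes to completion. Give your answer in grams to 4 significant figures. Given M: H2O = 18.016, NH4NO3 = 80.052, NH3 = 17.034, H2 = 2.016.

n(H2O) = 203.5 / 18.016 = 11.296 mol.
Reaction (1): H2O→H2 ratio 2:1 ⇒ n(H2) = 5.6478 mol.
Reaction (2): H2→NH3 ratio 3:2 ⇒ n(NH3) = 3.7652 mol.
Reaction (3): NH3→NH4NO3 ratio 1:1 ⇒ n(NH4NO3) = 3.7652 mol.
Mass of NH4NO3 = 3.7652 × 80.052 = 301.41 g.

301.4 g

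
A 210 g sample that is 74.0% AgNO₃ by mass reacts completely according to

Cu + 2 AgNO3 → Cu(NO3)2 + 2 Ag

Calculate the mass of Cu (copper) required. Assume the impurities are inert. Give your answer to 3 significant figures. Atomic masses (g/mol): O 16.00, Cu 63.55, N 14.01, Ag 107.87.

Mass of pure AgNO3 = 210 g × 0.740 = 155.4 g.
M(AgNO3) = 107.87 + 14.01 + 3(16.00) = 169.88 g/mol.
M(Cu) = 63.55 g/mol.
n(AgNO3) = 155.4 g / 169.88 g/mol = 0.9148 mol.
From the equation the AgNO3:Cu mole ratio is 2:1, so n(Cu) = 0.9148 × 1/2 = 0.4574 mol.
Mass of Cu = 0.4574 mol × 63.55 g/mol = 29.07 g.

29.1 g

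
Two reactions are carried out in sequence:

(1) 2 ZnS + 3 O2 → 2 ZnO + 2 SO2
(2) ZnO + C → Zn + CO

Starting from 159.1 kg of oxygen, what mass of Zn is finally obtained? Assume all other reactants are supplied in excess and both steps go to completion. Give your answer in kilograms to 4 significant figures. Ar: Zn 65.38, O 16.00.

216.7 kg

M(O2) = 2(16.00) = 32.00 g/mol.
M(Zn) = 65.38 g/mol.
159.1 kg = 159100 g.
n(O2) = 159100 / 32.00 = 4971.9 mol.
Step 1 gives a 3:2 ratio of O2 to ZnO, so n(ZnO) = 3314.6 mol.
In step 2 the ZnO:Zn ratio is 1:1, so n(Zn) = 3314.6 mol.
Mass of Zn = 3314.6 × 65.38 = 216710 g = 216.7 kg.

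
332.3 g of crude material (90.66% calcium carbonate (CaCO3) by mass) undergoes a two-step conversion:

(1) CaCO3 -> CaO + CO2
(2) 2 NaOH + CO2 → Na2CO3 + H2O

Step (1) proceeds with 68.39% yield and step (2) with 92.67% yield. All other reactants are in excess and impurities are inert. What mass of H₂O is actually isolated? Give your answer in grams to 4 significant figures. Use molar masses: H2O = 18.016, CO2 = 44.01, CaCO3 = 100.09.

Pure CaCO3 = 332.3 × 0.9066 = 301.26 g.
n(CaCO3) = 301.26 / 100.09 = 3.0099 mol.
Step 1 (CaCO3:CO2 = 1:1): theoretical n(CO2) = 3.0099 mol; at 68.39% yield, n(CO2) = 2.0585 mol.
Step 2 (CO2:H2O = 1:1): theoretical n(H2O) = 2.0585 mol, so theoretical mass = 2.0585 × 18.016 = 37.086 g.
At 92.67% yield, actual mass of H2O = 37.086 × 0.9267 = 34.367 g.

34.37 g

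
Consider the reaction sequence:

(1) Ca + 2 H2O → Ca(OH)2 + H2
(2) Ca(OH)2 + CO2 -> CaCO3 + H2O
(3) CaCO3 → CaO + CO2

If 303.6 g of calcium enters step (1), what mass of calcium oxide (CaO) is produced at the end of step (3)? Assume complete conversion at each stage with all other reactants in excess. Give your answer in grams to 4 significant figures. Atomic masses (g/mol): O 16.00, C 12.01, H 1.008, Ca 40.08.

424.8 g

M(Ca) = 40.08 g/mol.
M(CaO) = 40.08 + 16.00 = 56.08 g/mol.
n(Ca) = 303.6 / 40.08 = 7.5749 mol.
Reaction (1): Ca→Ca(OH)2 ratio 1:1 ⇒ n(Ca(OH)2) = 7.5749 mol.
Reaction (2): Ca(OH)2→CaCO3 ratio 1:1 ⇒ n(CaCO3) = 7.5749 mol.
Reaction (3): CaCO3→CaO ratio 1:1 ⇒ n(CaO) = 7.5749 mol.
Mass of CaO = 7.5749 × 56.08 = 424.80 g.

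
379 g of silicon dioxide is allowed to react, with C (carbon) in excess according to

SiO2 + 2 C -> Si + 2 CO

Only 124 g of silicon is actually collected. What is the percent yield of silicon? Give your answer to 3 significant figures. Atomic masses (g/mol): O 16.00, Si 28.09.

70.0 %

M(SiO2) = 28.09 + 2(16.00) = 60.09 g/mol.
M(Si) = 28.09 g/mol.
n(SiO2) = 379.0 g / 60.09 g/mol = 6.307 mol.
From the equation the SiO2:Si mole ratio is 1:1, so n(Si) = 6.307 × 1/1 = 6.307 mol.
Mass of Si = 6.307 mol × 28.09 g/mol = 177.2 g.
This is the theoretical yield. Percent yield = 124 g / 177.2 g × 100% = 69.99%.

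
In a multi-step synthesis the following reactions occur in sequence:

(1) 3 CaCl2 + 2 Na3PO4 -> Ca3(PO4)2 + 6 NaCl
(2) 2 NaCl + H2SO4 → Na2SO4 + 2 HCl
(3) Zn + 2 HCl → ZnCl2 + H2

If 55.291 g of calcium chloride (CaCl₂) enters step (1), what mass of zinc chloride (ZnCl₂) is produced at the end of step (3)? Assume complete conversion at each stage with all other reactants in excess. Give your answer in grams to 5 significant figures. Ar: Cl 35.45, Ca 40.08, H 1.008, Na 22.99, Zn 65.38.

M(CaCl2) = 40.08 + 2(35.45) = 110.98 g/mol.
M(ZnCl2) = 65.38 + 2(35.45) = 136.28 g/mol.
n(CaCl2) = 55.291 / 110.98 = 0.498207 mol.
Reaction (1): CaCl2→NaCl ratio 3:6 ⇒ n(NaCl) = 0.996414 mol.
Reaction (2): NaCl→HCl ratio 2:2 ⇒ n(HCl) = 0.996414 mol.
Reaction (3): HCl→ZnCl2 ratio 2:1 ⇒ n(ZnCl2) = 0.498207 mol.
Mass of ZnCl2 = 0.498207 × 136.28 = 67.8956 g.

67.896 g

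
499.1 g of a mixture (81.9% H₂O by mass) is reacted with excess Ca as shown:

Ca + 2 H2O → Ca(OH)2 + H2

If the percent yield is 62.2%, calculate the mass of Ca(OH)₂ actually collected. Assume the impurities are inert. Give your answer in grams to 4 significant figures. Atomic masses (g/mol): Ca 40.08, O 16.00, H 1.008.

Pure H2O available = 499.1 g × 0.819 = 408.76 g.
M(H2O) = 2(1.008) + 16.00 = 18.016 g/mol.
M(Ca(OH)2) = 40.08 + 2(16.00) + 2(1.008) = 74.096 g/mol.
n(H2O) = 408.76 g / 18.016 g/mol = 22.689 mol.
From the equation the H2O:Ca(OH)2 mole ratio is 2:1, so n(Ca(OH)2) = 22.689 × 1/2 = 11.344 mol.
Mass of Ca(OH)2 = 11.344 mol × 74.096 g/mol = 840.58 g.
Actual mass collected = 840.58 g × 0.622 = 522.84 g.

522.8 g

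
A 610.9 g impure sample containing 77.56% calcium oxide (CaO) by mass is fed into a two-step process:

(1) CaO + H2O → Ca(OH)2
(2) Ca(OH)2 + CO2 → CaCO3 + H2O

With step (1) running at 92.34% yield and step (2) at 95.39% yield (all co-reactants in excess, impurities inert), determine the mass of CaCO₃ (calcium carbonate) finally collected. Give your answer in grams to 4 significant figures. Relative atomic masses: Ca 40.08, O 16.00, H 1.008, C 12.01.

Pure CaO = 610.9 × 0.7756 = 473.81 g.
M(CaO) = 40.08 + 16.00 = 56.08 g/mol.
M(CaCO3) = 40.08 + 12.01 + 3(16.00) = 100.09 g/mol.
n(CaO) = 473.81 / 56.08 = 8.4489 mol.
Step 1 (CaO:Ca(OH)2 = 1:1): theoretical n(Ca(OH)2) = 8.4489 mol; at 92.34% yield, n(Ca(OH)2) = 7.8017 mol.
Step 2 (Ca(OH)2:CaCO3 = 1:1): theoretical n(CaCO3) = 7.8017 mol, so theoretical mass = 7.8017 × 100.09 = 780.87 g.
At 95.39% yield, actual mass of CaCO3 = 780.87 × 0.9539 = 744.87 g.

744.9 g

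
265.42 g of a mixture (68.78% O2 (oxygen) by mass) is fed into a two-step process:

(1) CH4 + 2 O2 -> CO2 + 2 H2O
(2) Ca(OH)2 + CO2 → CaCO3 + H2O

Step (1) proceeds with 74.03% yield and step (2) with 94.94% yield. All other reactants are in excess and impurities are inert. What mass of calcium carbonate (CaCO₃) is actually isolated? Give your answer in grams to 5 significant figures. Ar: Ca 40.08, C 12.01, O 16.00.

200.66 g

Pure O2 = 265.42 × 0.6878 = 182.556 g.
M(O2) = 2(16.00) = 32.00 g/mol.
M(CaCO3) = 40.08 + 12.01 + 3(16.00) = 100.09 g/mol.
n(O2) = 182.556 / 32.00 = 5.70487 mol.
Step 1 (O2:CO2 = 2:1): theoretical n(CO2) = 2.85244 mol; at 74.03% yield, n(CO2) = 2.11166 mol.
Step 2 (CO2:CaCO3 = 1:1): theoretical n(CaCO3) = 2.11166 mol, so theoretical mass = 2.11166 × 100.09 = 211.356 g.
At 94.94% yield, actual mass of CaCO3 = 211.356 × 0.9494 = 200.661 g.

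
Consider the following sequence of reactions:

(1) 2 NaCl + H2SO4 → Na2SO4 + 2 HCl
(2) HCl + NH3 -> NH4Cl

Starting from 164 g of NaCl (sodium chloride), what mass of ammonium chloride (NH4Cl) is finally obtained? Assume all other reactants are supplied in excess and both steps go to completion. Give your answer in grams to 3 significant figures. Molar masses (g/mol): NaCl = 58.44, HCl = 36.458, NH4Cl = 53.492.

150 g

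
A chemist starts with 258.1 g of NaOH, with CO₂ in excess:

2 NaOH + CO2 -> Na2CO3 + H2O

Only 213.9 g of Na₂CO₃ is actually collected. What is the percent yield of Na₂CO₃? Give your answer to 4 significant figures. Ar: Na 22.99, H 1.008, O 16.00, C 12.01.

62.55 %

M(NaOH) = 22.99 + 16.00 + 1.008 = 39.998 g/mol.
M(Na2CO3) = 2(22.99) + 12.01 + 3(16.00) = 105.99 g/mol.
n(NaOH) = 258.10 g / 39.998 g/mol = 6.4528 mol.
From the equation the NaOH:Na2CO3 mole ratio is 2:1, so n(Na2CO3) = 6.4528 × 1/2 = 3.2264 mol.
Mass of Na2CO3 = 3.2264 mol × 105.99 g/mol = 341.97 g.
This is the theoretical yield. Percent yield = 213.9 g / 341.97 g × 100% = 62.550%.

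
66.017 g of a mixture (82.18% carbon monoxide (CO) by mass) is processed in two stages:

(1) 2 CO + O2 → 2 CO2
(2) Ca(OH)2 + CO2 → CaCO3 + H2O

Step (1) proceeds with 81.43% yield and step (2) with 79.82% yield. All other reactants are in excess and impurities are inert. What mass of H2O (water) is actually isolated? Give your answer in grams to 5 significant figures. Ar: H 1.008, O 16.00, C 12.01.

22.681 g

Pure CO = 66.017 × 0.8218 = 54.2528 g.
M(CO) = 12.01 + 16.00 = 28.01 g/mol.
M(H2O) = 2(1.008) + 16.00 = 18.016 g/mol.
n(CO) = 54.2528 / 28.01 = 1.93691 mol.
Step 1 (CO:CO2 = 2:2): theoretical n(CO2) = 1.93691 mol; at 81.43% yield, n(CO2) = 1.57722 mol.
Step 2 (CO2:H2O = 1:1): theoretical n(H2O) = 1.57722 mol, so theoretical mass = 1.57722 × 18.016 = 28.4153 g.
At 79.82% yield, actual mass of H2O = 28.4153 × 0.7982 = 22.6811 g.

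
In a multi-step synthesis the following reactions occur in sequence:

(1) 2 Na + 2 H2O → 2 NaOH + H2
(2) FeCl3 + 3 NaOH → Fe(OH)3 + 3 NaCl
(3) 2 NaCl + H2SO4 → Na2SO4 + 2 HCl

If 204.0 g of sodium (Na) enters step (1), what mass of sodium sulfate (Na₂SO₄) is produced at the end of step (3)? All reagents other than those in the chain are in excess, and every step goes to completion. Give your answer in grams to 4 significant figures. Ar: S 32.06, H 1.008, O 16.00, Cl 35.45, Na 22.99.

M(Na) = 22.99 g/mol.
M(Na2SO4) = 2(22.99) + 32.06 + 4(16.00) = 142.04 g/mol.
n(Na) = 204.0 / 22.99 = 8.8734 mol.
Reaction (1): Na→NaOH ratio 2:2 ⇒ n(NaOH) = 8.8734 mol.
Reaction (2): NaOH→NaCl ratio 3:3 ⇒ n(NaCl) = 8.8734 mol.
Reaction (3): NaCl→Na2SO4 ratio 2:1 ⇒ n(Na2SO4) = 4.4367 mol.
Mass of Na2SO4 = 4.4367 × 142.04 = 630.19 g.

630.2 g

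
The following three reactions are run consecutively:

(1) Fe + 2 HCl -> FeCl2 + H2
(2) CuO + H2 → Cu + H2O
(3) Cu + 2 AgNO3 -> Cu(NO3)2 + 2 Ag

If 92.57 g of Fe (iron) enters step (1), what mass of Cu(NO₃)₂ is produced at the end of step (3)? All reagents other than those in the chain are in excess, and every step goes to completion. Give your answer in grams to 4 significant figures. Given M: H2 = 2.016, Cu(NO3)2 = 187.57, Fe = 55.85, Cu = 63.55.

310.9 g

n(Fe) = 92.57 / 55.85 = 1.6575 mol.
Reaction (1): Fe→H2 ratio 1:1 ⇒ n(H2) = 1.6575 mol.
Reaction (2): H2→Cu ratio 1:1 ⇒ n(Cu) = 1.6575 mol.
Reaction (3): Cu→Cu(NO3)2 ratio 1:1 ⇒ n(Cu(NO3)2) = 1.6575 mol.
Mass of Cu(NO3)2 = 1.6575 × 187.57 = 310.89 g.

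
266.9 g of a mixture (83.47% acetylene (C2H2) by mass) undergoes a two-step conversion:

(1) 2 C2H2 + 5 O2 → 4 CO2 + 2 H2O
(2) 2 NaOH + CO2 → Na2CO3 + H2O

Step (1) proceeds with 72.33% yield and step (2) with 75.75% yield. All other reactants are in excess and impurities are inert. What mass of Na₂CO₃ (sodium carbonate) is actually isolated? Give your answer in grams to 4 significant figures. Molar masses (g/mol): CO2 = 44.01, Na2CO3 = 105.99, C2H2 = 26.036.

Pure C2H2 = 266.9 × 0.8347 = 222.78 g.
n(C2H2) = 222.78 / 26.036 = 8.5567 mol.
Step 1 (C2H2:CO2 = 2:4): theoretical n(CO2) = 17.113 mol; at 72.33% yield, n(CO2) = 12.378 mol.
Step 2 (CO2:Na2CO3 = 1:1): theoretical n(Na2CO3) = 12.378 mol, so theoretical mass = 12.378 × 105.99 = 1312.0 g.
At 75.75% yield, actual mass of Na2CO3 = 1312.0 × 0.7575 = 993.80 g.

993.8 g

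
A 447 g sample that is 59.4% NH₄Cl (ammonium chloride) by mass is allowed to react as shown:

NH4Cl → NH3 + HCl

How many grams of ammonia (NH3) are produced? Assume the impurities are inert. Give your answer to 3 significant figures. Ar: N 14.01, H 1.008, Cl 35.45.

Mass of pure NH4Cl = 447 g × 0.594 = 265.5 g.
M(NH4Cl) = 14.01 + 4(1.008) + 35.45 = 53.492 g/mol.
M(NH3) = 14.01 + 3(1.008) = 17.034 g/mol.
n(NH4Cl) = 265.5 g / 53.492 g/mol = 4.964 mol.
From the equation the NH4Cl:NH3 mole ratio is 1:1, so n(NH3) = 4.964 × 1/1 = 4.964 mol.
Mass of NH3 = 4.964 mol × 17.034 g/mol = 84.55 g.

84.6 g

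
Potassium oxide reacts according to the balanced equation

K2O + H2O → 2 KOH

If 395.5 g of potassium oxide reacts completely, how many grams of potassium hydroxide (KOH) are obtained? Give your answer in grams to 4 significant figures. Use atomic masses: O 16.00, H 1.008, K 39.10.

M(K2O) = 2(39.10) + 16.00 = 94.20 g/mol.
M(KOH) = 39.10 + 16.00 + 1.008 = 56.108 g/mol.
n(K2O) = 395.50 g / 94.20 g/mol = 4.1985 mol.
From the equation the K2O:KOH mole ratio is 1:2, so n(KOH) = 4.1985 × 2/1 = 8.3970 mol.
Mass of KOH = 8.3970 mol × 56.108 g/mol = 471.14 g.

471.1 g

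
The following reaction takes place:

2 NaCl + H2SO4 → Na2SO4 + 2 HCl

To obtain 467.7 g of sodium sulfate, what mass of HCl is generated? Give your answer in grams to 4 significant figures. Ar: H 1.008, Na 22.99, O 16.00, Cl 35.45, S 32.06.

240.1 g

M(Na2SO4) = 2(22.99) + 32.06 + 4(16.00) = 142.04 g/mol.
M(HCl) = 1.008 + 35.45 = 36.458 g/mol.
n(Na2SO4) = 467.70 g / 142.04 g/mol = 3.2927 mol.
From the equation the Na2SO4:HCl mole ratio is 1:2, so n(HCl) = 3.2927 × 2/1 = 6.5855 mol.
Mass of HCl = 6.5855 mol × 36.458 g/mol = 240.09 g.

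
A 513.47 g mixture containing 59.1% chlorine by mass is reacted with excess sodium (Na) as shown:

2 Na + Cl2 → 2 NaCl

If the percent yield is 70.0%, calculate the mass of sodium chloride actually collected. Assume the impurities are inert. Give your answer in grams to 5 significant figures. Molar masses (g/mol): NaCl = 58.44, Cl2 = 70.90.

350.18 g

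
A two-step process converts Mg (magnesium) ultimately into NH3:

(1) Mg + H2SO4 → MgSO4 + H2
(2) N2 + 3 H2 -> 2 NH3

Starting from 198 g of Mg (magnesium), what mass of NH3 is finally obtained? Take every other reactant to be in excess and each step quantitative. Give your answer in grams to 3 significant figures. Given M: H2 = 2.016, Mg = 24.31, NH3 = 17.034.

n(Mg) = 198.0 / 24.31 = 8.145 mol.
Step 1 gives a 1:1 ratio of Mg to H2, so n(H2) = 8.145 mol.
In step 2 the H2:NH3 ratio is 3:2, so n(NH3) = 5.430 mol.
Mass of NH3 = 5.430 × 17.034 = 92.49 g.

92.5 g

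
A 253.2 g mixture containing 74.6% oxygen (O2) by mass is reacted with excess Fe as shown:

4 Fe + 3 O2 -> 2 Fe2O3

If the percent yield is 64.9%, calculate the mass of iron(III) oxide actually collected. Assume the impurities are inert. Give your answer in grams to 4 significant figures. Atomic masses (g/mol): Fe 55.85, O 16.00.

407.9 g

Pure O2 available = 253.2 g × 0.746 = 188.89 g.
M(O2) = 2(16.00) = 32.00 g/mol.
M(Fe2O3) = 2(55.85) + 3(16.00) = 159.70 g/mol.
n(O2) = 188.89 g / 32.00 g/mol = 5.9027 mol.
From the equation the O2:Fe2O3 mole ratio is 3:2, so n(Fe2O3) = 5.9027 × 2/3 = 3.9351 mol.
Mass of Fe2O3 = 3.9351 mol × 159.70 g/mol = 628.44 g.
Actual mass collected = 628.44 g × 0.649 = 407.86 g.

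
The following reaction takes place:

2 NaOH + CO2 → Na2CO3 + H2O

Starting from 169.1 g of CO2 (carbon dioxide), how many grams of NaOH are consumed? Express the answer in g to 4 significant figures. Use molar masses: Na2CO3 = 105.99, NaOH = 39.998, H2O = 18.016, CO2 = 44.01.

307.4 g

n(CO2) = 169.10 g / 44.01 g/mol = 3.8423 mol.
From the equation the CO2:NaOH mole ratio is 1:2, so n(NaOH) = 3.8423 × 2/1 = 7.6846 mol.
Mass of NaOH = 7.6846 mol × 39.998 g/mol = 307.37 g.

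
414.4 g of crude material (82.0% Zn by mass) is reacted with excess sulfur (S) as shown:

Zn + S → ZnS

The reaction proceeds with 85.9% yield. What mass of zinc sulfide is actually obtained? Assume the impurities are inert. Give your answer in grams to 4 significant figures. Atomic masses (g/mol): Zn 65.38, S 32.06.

Pure Zn available = 414.4 g × 0.820 = 339.81 g.
M(Zn) = 65.38 g/mol.
M(ZnS) = 65.38 + 32.06 = 97.44 g/mol.
n(Zn) = 339.81 g / 65.38 g/mol = 5.1974 mol.
From the equation the Zn:ZnS mole ratio is 1:1, so n(ZnS) = 5.1974 × 1/1 = 5.1974 mol.
Mass of ZnS = 5.1974 mol × 97.44 g/mol = 506.44 g.
Actual mass collected = 506.44 g × 0.859 = 435.03 g.

435.0 g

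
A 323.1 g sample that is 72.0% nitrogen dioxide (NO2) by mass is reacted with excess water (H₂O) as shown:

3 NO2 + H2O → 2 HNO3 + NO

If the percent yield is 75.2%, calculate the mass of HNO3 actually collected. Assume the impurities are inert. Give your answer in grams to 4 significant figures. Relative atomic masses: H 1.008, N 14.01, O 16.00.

Pure NO2 available = 323.1 g × 0.720 = 232.63 g.
M(NO2) = 14.01 + 2(16.00) = 46.01 g/mol.
M(HNO3) = 1.008 + 14.01 + 3(16.00) = 63.018 g/mol.
n(NO2) = 232.63 g / 46.01 g/mol = 5.0561 mol.
From the equation the NO2:HNO3 mole ratio is 3:2, so n(HNO3) = 5.0561 × 2/3 = 3.3707 mol.
Mass of HNO3 = 3.3707 mol × 63.018 g/mol = 212.42 g.
Actual mass collected = 212.42 g × 0.752 = 159.74 g.

159.7 g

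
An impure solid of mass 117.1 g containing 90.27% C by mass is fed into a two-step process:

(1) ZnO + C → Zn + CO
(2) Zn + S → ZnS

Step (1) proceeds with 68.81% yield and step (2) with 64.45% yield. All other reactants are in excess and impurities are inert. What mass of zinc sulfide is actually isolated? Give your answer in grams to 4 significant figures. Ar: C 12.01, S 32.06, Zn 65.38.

380.3 g

Pure C = 117.1 × 0.9027 = 105.71 g.
M(C) = 12.01 g/mol.
M(ZnS) = 65.38 + 32.06 = 97.44 g/mol.
n(C) = 105.71 / 12.01 = 8.8015 mol.
Step 1 (C:Zn = 1:1): theoretical n(Zn) = 8.8015 mol; at 68.81% yield, n(Zn) = 6.0563 mol.
Step 2 (Zn:ZnS = 1:1): theoretical n(ZnS) = 6.0563 mol, so theoretical mass = 6.0563 × 97.44 = 590.13 g.
At 64.45% yield, actual mass of ZnS = 590.13 × 0.6445 = 380.34 g.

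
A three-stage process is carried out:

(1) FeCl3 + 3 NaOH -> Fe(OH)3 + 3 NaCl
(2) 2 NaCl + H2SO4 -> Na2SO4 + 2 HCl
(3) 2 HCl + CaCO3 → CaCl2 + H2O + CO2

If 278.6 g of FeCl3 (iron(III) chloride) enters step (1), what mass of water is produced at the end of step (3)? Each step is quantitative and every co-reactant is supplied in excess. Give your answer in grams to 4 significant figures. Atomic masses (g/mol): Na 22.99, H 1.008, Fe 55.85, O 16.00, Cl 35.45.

M(FeCl3) = 55.85 + 3(35.45) = 162.20 g/mol.
M(H2O) = 2(1.008) + 16.00 = 18.016 g/mol.
n(FeCl3) = 278.6 / 162.20 = 1.7176 mol.
Reaction (1): FeCl3→NaCl ratio 1:3 ⇒ n(NaCl) = 5.1529 mol.
Reaction (2): NaCl→HCl ratio 2:2 ⇒ n(HCl) = 5.1529 mol.
Reaction (3): HCl→H2O ratio 2:1 ⇒ n(H2O) = 2.5764 mol.
Mass of H2O = 2.5764 × 18.016 = 46.417 g.

46.42 g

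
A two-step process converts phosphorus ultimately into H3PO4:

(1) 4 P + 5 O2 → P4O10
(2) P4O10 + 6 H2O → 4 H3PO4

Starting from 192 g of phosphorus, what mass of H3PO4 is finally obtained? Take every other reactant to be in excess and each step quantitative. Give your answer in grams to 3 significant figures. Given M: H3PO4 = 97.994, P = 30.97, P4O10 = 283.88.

n(P) = 192.0 / 30.97 = 6.200 mol.
Step 1 gives a 4:1 ratio of P to P4O10, so n(P4O10) = 1.550 mol.
In step 2 the P4O10:H3PO4 ratio is 1:4, so n(H3PO4) = 6.200 mol.
Mass of H3PO4 = 6.200 × 97.994 = 607.5 g.

608 g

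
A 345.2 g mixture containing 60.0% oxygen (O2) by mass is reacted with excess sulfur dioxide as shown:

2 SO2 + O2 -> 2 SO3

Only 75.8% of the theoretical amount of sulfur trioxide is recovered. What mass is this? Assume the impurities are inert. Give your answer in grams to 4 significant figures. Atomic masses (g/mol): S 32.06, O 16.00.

Pure O2 available = 345.2 g × 0.600 = 207.12 g.
M(O2) = 2(16.00) = 32.00 g/mol.
M(SO3) = 32.06 + 3(16.00) = 80.06 g/mol.
n(O2) = 207.12 g / 32.00 g/mol = 6.4725 mol.
From the equation the O2:SO3 mole ratio is 1:2, so n(SO3) = 6.4725 × 2/1 = 12.945 mol.
Mass of SO3 = 12.945 mol × 80.06 g/mol = 1036.4 g.
Actual mass collected = 1036.4 g × 0.758 = 785.57 g.

785.6 g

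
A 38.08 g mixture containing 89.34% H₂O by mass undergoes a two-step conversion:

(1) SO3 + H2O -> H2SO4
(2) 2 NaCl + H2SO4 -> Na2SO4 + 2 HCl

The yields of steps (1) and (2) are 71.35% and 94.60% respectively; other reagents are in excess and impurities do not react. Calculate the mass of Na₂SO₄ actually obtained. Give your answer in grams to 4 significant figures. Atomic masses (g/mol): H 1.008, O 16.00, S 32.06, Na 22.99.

181.0 g

Pure H2O = 38.08 × 0.8934 = 34.021 g.
M(H2O) = 2(1.008) + 16.00 = 18.016 g/mol.
M(Na2SO4) = 2(22.99) + 32.06 + 4(16.00) = 142.04 g/mol.
n(H2O) = 34.021 / 18.016 = 1.8884 mol.
Step 1 (H2O:H2SO4 = 1:1): theoretical n(H2SO4) = 1.8884 mol; at 71.35% yield, n(H2SO4) = 1.3473 mol.
Step 2 (H2SO4:Na2SO4 = 1:1): theoretical n(Na2SO4) = 1.3473 mol, so theoretical mass = 1.3473 × 142.04 = 191.38 g.
At 94.60% yield, actual mass of Na2SO4 = 191.38 × 0.9460 = 181.04 g.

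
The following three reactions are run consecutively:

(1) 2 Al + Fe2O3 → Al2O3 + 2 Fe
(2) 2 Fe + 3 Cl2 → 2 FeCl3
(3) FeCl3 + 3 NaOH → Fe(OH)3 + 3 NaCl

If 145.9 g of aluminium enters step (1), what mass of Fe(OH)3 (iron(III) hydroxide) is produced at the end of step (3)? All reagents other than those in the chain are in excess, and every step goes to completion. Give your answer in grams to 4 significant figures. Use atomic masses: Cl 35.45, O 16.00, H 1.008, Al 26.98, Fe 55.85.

577.9 g

M(Al) = 26.98 g/mol.
M(Fe(OH)3) = 55.85 + 3(16.00) + 3(1.008) = 106.874 g/mol.
n(Al) = 145.9 / 26.98 = 5.4077 mol.
Reaction (1): Al→Fe ratio 2:2 ⇒ n(Fe) = 5.4077 mol.
Reaction (2): Fe→FeCl3 ratio 2:2 ⇒ n(FeCl3) = 5.4077 mol.
Reaction (3): FeCl3→Fe(OH)3 ratio 1:1 ⇒ n(Fe(OH)3) = 5.4077 mol.
Mass of Fe(OH)3 = 5.4077 × 106.874 = 577.94 g.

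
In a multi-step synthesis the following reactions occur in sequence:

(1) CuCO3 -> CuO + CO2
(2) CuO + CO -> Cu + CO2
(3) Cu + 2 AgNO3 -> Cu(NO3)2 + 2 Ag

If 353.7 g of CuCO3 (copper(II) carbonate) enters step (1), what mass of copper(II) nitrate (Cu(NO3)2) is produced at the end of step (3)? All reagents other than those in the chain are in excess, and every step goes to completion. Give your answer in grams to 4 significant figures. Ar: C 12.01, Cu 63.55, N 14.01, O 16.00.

536.9 g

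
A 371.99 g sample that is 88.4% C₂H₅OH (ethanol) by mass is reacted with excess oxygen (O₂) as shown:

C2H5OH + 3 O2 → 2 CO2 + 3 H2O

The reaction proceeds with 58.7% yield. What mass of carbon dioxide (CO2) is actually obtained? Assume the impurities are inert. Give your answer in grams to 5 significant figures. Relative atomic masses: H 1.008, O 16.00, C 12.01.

368.81 g

Pure C2H5OH available = 371.99 g × 0.884 = 328.839 g.
M(C2H5OH) = 2(12.01) + 6(1.008) + 16.00 = 46.068 g/mol.
M(CO2) = 12.01 + 2(16.00) = 44.01 g/mol.
n(C2H5OH) = 328.839 g / 46.068 g/mol = 7.13813 mol.
From the equation the C2H5OH:CO2 mole ratio is 1:2, so n(CO2) = 7.13813 × 2/1 = 14.2763 mol.
Mass of CO2 = 14.2763 mol × 44.01 g/mol = 628.298 g.
Actual mass collected = 628.298 g × 0.587 = 368.811 g.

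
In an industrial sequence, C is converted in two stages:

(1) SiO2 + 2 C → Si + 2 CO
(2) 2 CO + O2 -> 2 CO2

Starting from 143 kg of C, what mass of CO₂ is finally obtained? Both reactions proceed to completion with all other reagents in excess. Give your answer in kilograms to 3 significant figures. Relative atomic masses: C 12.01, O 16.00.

M(C) = 12.01 g/mol.
M(CO2) = 12.01 + 2(16.00) = 44.01 g/mol.
143 kg = 143000 g.
n(C) = 143000 / 12.01 = 11910 mol.
Step 1 gives a 2:2 ratio of C to CO, so n(CO) = 11910 mol.
In step 2 the CO:CO2 ratio is 2:2, so n(CO2) = 11910 mol.
Mass of CO2 = 11910 × 44.01 = 524000 g = 524 kg.

524 kg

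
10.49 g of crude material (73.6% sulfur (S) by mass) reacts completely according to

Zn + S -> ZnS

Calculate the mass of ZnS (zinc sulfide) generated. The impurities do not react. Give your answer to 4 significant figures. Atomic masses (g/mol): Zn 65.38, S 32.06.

Mass of pure S = 10.49 g × 0.736 = 7.7206 g.
M(S) = 32.06 g/mol.
M(ZnS) = 65.38 + 32.06 = 97.44 g/mol.
n(S) = 7.7206 g / 32.06 g/mol = 0.24082 mol.
From the equation the S:ZnS mole ratio is 1:1, so n(ZnS) = 0.24082 × 1/1 = 0.24082 mol.
Mass of ZnS = 0.24082 mol × 97.44 g/mol = 23.465 g.

23.47 g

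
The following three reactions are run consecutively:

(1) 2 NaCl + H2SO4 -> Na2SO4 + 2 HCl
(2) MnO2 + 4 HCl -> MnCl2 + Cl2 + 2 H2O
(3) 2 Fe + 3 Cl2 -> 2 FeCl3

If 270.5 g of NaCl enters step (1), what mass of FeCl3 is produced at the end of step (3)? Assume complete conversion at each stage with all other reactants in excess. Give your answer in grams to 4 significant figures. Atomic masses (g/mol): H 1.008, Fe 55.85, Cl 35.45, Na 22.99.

M(NaCl) = 22.99 + 35.45 = 58.44 g/mol.
M(FeCl3) = 55.85 + 3(35.45) = 162.20 g/mol.
n(NaCl) = 270.5 / 58.44 = 4.6287 mol.
Reaction (1): NaCl→HCl ratio 2:2 ⇒ n(HCl) = 4.6287 mol.
Reaction (2): HCl→Cl2 ratio 4:1 ⇒ n(Cl2) = 1.1572 mol.
Reaction (3): Cl2→FeCl3 ratio 3:2 ⇒ n(FeCl3) = 0.77145 mol.
Mass of FeCl3 = 0.77145 × 162.20 = 125.13 g.

125.1 g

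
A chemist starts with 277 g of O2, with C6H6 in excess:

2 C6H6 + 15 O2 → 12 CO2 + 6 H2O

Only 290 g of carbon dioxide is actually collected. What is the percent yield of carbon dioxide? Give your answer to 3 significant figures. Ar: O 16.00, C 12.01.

M(O2) = 2(16.00) = 32.00 g/mol.
M(CO2) = 12.01 + 2(16.00) = 44.01 g/mol.
n(O2) = 277.0 g / 32.00 g/mol = 8.656 mol.
From the equation the O2:CO2 mole ratio is 15:12, so n(CO2) = 8.656 × 12/15 = 6.925 mol.
Mass of CO2 = 6.925 mol × 44.01 g/mol = 304.8 g.
This is the theoretical yield. Percent yield = 290 g / 304.8 g × 100% = 95.15%.

95.2 %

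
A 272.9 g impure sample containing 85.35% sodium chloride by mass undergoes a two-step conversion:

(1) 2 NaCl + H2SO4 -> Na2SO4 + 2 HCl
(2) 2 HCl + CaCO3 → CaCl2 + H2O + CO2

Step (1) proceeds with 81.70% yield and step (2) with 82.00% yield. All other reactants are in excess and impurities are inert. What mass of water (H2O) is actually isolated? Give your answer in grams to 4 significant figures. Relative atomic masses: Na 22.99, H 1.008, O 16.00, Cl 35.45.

24.05 g

Pure NaCl = 272.9 × 0.8535 = 232.92 g.
M(NaCl) = 22.99 + 35.45 = 58.44 g/mol.
M(H2O) = 2(1.008) + 16.00 = 18.016 g/mol.
n(NaCl) = 232.92 / 58.44 = 3.9856 mol.
Step 1 (NaCl:HCl = 2:2): theoretical n(HCl) = 3.9856 mol; at 81.70% yield, n(HCl) = 3.2563 mol.
Step 2 (HCl:H2O = 2:1): theoretical n(H2O) = 1.6281 mol, so theoretical mass = 1.6281 × 18.016 = 29.332 g.
At 82.00% yield, actual mass of H2O = 29.332 × 0.8200 = 24.053 g.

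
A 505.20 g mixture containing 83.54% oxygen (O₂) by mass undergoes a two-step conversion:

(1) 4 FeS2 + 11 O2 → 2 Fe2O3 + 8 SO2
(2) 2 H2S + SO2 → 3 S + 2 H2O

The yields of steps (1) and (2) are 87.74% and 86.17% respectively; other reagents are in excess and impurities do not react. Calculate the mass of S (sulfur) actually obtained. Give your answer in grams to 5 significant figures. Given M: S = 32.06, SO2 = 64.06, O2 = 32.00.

697.50 g

Pure O2 = 505.20 × 0.8354 = 422.044 g.
n(O2) = 422.044 / 32.00 = 13.1889 mol.
Step 1 (O2:SO2 = 11:8): theoretical n(SO2) = 9.59191 mol; at 87.74% yield, n(SO2) = 8.41594 mol.
Step 2 (SO2:S = 1:3): theoretical n(S) = 25.2478 mol, so theoretical mass = 25.2478 × 32.06 = 809.445 g.
At 86.17% yield, actual mass of S = 809.445 × 0.8617 = 697.499 g.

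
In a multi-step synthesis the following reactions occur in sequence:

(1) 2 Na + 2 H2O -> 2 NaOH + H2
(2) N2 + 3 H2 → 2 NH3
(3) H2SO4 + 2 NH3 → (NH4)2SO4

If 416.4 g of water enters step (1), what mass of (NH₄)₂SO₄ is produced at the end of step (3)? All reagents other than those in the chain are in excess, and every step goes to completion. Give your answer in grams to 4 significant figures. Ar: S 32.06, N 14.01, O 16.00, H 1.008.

M(H2O) = 2(1.008) + 16.00 = 18.016 g/mol.
M((NH4)2SO4) = 2(14.01) + 8(1.008) + 32.06 + 4(16.00) = 132.144 g/mol.
n(H2O) = 416.4 / 18.016 = 23.113 mol.
Reaction (1): H2O→H2 ratio 2:1 ⇒ n(H2) = 11.556 mol.
Reaction (2): H2→NH3 ratio 3:2 ⇒ n(NH3) = 7.7043 mol.
Reaction (3): NH3→(NH4)2SO4 ratio 2:1 ⇒ n((NH4)2SO4) = 3.8521 mol.
Mass of (NH4)2SO4 = 3.8521 × 132.144 = 509.04 g.

509.0 g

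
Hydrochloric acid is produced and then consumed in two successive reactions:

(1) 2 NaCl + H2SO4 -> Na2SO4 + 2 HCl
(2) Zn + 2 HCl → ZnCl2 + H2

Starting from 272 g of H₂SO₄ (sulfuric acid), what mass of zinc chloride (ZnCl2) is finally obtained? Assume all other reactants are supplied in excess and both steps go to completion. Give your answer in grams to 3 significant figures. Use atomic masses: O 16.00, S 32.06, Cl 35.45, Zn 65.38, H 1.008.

378 g

M(H2SO4) = 2(1.008) + 32.06 + 4(16.00) = 98.076 g/mol.
M(ZnCl2) = 65.38 + 2(35.45) = 136.28 g/mol.
n(H2SO4) = 272.0 / 98.076 = 2.773 mol.
Step 1 gives a 1:2 ratio of H2SO4 to HCl, so n(HCl) = 5.547 mol.
In step 2 the HCl:ZnCl2 ratio is 2:1, so n(ZnCl2) = 2.773 mol.
Mass of ZnCl2 = 2.773 × 136.28 = 378.0 g.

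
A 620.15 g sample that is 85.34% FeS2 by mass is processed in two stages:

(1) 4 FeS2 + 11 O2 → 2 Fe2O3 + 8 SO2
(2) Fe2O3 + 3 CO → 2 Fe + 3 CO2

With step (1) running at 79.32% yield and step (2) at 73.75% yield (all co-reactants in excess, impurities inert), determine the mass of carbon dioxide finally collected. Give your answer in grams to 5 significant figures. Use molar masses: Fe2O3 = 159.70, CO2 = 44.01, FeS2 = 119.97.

170.36 g

Pure FeS2 = 620.15 × 0.8534 = 529.236 g.
n(FeS2) = 529.236 / 119.97 = 4.41140 mol.
Step 1 (FeS2:Fe2O3 = 4:2): theoretical n(Fe2O3) = 2.20570 mol; at 79.32% yield, n(Fe2O3) = 1.74956 mol.
Step 2 (Fe2O3:CO2 = 1:3): theoretical n(CO2) = 5.24869 mol, so theoretical mass = 5.24869 × 44.01 = 230.995 g.
At 73.75% yield, actual mass of CO2 = 230.995 × 0.7375 = 170.359 g.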